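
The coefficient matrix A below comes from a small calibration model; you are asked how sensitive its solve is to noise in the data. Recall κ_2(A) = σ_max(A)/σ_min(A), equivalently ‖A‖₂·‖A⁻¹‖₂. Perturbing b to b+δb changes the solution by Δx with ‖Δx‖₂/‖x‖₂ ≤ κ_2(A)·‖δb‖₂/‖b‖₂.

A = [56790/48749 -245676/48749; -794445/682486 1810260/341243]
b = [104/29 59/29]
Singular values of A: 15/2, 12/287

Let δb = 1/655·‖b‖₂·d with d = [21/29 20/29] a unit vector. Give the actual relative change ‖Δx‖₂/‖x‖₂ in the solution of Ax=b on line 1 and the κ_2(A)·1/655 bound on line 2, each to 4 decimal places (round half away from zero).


0.0016
0.2739

from the listed singular values, σ₁ = 15/2, σ_n = 12/287
κ = σ_max/σ_min = (15/2)/(12/287) = 179.3750
worst-case relative error ≤ 179.3750 × 1/655 = 0.2739
solve Ax = b  →  x = [93.3626 20.8699]
‖b‖ = 4.1231, ‖x‖ = 95.6668
δb = ε·‖b‖·d = [0.0046 0.0043]; solving A·Δx = δb gives ‖Δx‖ = 0.1506
relative error = 0.0016
realised/bound (from unrounded values) ≈ 0.0057


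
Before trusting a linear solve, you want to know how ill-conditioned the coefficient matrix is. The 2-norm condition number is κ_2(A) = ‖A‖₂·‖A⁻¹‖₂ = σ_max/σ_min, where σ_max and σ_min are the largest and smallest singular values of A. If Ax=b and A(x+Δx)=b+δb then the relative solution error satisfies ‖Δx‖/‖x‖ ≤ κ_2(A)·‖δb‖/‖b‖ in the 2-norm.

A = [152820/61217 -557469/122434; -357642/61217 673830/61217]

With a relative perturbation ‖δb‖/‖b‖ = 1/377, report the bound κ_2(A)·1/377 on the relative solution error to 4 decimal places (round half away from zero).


AᵀA = [895039956/22174681 -1678024350/22174681; -1678024350/22174681 12585557169/88698724]; tr = 55936737/306916, det = 59049/76729
char-poly roots: 729/4 and 324/76729
κ = σ_max/σ_min = (27/2)/(18/277) = 207.7500
bound on ‖Δx‖/‖x‖: κ·ε = 207.7500·1/377 = 0.5511

0.5511


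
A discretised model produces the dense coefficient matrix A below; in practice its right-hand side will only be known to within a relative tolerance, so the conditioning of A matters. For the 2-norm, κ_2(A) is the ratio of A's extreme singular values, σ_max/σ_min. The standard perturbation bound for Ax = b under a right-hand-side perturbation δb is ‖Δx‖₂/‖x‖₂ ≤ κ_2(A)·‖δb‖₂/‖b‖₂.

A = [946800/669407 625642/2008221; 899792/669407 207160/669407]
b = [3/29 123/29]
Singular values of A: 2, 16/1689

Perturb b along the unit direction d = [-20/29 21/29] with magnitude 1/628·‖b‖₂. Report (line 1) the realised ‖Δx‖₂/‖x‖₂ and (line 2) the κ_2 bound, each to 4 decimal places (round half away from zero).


0.0023
0.3362

σ_max = 2, σ_min = 16/1689
κ = σ_max/σ_min = 2/(16/1689) = 211.1250
κ_2(A)·‖δb‖/‖b‖ = 0.3362
solve Ax = b  →  x = [-68.0534 309.2927]
2-norm of b is 4.2426; of x, 316.6911
with δb = [-0.0047 0.0049], A·Δx = δb → ‖Δx‖ = 0.7132
realised ‖Δx‖/‖x‖ = 0.0023
realised/bound (from unrounded values) ≈ 0.0067


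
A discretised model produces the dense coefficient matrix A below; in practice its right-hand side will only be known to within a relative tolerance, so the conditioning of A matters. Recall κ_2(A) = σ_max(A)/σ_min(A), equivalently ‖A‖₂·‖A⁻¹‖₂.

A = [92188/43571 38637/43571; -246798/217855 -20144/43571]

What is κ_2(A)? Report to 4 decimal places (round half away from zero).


form AᵀA = [945934036/164224225 78826428/32844845; 78826428/32844845 6569545/6568969] with trace 1110172661/164224225 and determinant 114244/164224225
char-poly roots: 169/25 and 676/6568969
κ = σ_max/σ_min = (13/5)/(26/2563) = 256.3000

256.3000


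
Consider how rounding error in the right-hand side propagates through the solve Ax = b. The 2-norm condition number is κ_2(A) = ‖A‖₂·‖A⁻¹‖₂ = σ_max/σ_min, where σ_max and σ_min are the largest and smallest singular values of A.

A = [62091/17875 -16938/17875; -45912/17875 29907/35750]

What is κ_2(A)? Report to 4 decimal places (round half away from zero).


42.9000

M = AᵀA = [238528161/12780625 -69529698/12780625; -69529698/12780625 81680481/51122500]. tr(M)=1657269/81796, det(M)=18225/81796
char-poly roots: 81/4 and 225/20449
so κ_2 = √((81/4) / (225/20449)) = 42.9000


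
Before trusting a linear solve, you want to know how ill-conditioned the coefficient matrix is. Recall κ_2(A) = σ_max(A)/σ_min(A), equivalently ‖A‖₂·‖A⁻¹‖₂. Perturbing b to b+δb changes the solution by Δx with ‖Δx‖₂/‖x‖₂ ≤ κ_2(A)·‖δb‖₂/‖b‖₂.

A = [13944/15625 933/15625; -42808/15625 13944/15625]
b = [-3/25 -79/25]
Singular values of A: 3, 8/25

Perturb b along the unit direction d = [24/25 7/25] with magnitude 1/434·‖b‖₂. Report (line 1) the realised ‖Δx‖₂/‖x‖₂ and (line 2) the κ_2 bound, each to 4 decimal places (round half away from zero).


largest singular value 3, smallest 8/25
κ_2(A) = 3 / (8/25) = 9.3750
κ_2(A)·‖δb‖/‖b‖ = 0.0216
solve Ax = b  →  x = [0.0850 -3.2800]
‖b‖ = 3.1623, ‖x‖ = 3.2811
with δb = [0.0070 0.0020], A·Δx = δb → ‖Δx‖ = 0.0228
dividing the unrounded norms, ‖Δx‖/‖x‖ = 0.0069
so the bound overstates the realised error by a factor of ≈ 3.1127 (computed from the unrounded values)

0.0069
0.0216


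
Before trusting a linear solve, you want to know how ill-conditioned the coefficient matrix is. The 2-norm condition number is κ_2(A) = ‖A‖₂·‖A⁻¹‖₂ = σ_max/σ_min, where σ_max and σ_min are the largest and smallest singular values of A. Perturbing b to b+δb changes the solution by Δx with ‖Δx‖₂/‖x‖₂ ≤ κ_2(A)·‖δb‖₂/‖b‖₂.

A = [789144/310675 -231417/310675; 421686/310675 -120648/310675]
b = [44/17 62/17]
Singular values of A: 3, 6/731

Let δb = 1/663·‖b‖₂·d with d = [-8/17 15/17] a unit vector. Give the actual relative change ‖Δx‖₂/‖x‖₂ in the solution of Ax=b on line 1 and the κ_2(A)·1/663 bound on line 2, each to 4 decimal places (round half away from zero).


0.0034
0.5513

from the listed singular values, σ₁ = 3, σ_n = 6/731
κ = σ_max/σ_min = 3/(6/731) = 365.5000
perturbation bound = 365.5000·1/663 = 0.5513
solve Ax = b  →  x = [69.5067 233.5467]
‖b‖ = 4.4721, ‖x‖ = 243.6703
Δx = A⁻¹·δb where δb = 1/663·4.4721·d; ‖Δx‖ = 0.8218
dividing the unrounded norms, ‖Δx‖/‖x‖ = 0.0034
realised/bound (from unrounded values) ≈ 0.0061


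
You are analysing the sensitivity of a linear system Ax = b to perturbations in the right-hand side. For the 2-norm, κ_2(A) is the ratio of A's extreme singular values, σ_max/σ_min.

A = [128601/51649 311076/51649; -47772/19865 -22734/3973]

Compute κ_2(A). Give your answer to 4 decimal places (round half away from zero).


AᵀA = [950227281/79299025 456082812/15859805; 456082812/15859805 218921940/3171961]; tr = 38007549/469225, det = 26244/469225
λ_max, λ_min = (38007549/469225 ± √1444524523623801/220172100625)/2 = 81, 324/469225
κ = σ_max/σ_min = 9/(18/685) = 342.5000

342.5000


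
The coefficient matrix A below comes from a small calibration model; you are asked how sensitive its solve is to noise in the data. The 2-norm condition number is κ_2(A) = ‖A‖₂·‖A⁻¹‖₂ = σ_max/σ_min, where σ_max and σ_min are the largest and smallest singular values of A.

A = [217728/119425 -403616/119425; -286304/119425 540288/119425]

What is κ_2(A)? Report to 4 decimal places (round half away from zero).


281.0000

form AᵀA = [5175018496/570493225 -388104192/22819729; -388104192/22819729 18192679936/570493225] with trace 80857088/1974025 and determinant 1048576/49350625
solving λ² − 80857088/1974025·λ + 1048576/49350625 = 0 gives λ = 1024/25, 1024/1974025
κ_2(A) = √(λ_max/λ_min) = √((1024/25) / (1024/1974025)) = 281.0000


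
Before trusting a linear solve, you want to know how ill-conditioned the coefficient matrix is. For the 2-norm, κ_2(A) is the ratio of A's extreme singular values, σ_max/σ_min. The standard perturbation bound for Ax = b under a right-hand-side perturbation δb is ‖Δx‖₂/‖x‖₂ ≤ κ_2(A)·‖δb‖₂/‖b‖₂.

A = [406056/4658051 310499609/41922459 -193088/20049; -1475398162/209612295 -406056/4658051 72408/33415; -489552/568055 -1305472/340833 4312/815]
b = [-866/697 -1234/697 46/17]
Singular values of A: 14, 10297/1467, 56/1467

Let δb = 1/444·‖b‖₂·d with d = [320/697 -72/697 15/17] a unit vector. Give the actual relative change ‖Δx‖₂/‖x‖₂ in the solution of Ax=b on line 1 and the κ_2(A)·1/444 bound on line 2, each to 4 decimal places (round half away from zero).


largest singular value 14, smallest 56/1467
κ = σ_max/σ_min = 14/(56/1467) = 366.7500
worst-case relative error ≤ 366.7500 × 1/444 = 0.8260
solve Ax = b  →  x = [9.4599 40.7458 31.5500]
2-norm of b is 3.4641; of x, 52.3938
δb = ε·‖b‖·d = [0.0036 -0.0008 0.0069]; solving A·Δx = δb gives ‖Δx‖ = 0.2044
realised ‖Δx‖/‖x‖ = 0.0039
realised/bound (from unrounded values) ≈ 0.0047

0.0039
0.8260


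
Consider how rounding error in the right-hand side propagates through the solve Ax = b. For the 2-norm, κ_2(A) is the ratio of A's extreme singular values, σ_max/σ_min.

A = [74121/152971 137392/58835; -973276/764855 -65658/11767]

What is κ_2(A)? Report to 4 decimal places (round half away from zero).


143.5000

M = AᵀA = [6417835729/3461557225 1139799816/138462289; 1139799816/138462289 126650885764/3461557225]. tr(M)=79160453/2059225, det(M)=3694084/51480625
eigenvalues of AᵀA: λ = (tr ± √(tr²−4·det))/2 = 961/25, 3844/2059225
σ_max=√(961/25)=(31/5), σ_min=√(3844/2059225)=(62/1435) → κ = 143.5000


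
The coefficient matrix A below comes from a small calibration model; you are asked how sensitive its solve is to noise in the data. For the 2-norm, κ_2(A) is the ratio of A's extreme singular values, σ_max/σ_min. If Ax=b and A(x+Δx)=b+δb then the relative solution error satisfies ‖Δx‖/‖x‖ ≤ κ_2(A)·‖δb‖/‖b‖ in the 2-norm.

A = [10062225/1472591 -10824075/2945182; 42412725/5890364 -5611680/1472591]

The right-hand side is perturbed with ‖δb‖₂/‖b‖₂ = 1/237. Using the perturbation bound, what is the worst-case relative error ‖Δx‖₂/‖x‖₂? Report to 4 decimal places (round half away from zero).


1.2603

form AᵀA = [4065176210625/41256109456 -271007845875/5157013682; -271007845875/5157013682 289089666225/10314027364] with trace 18067594725/142754704 and determinant 102515625/571018816
char-poly roots: 2025/16 and 50625/35688676
κ = σ_max/σ_min = (45/4)/(225/5974) = 298.7000
perturbation bound = 298.7000·1/237 = 1.2603


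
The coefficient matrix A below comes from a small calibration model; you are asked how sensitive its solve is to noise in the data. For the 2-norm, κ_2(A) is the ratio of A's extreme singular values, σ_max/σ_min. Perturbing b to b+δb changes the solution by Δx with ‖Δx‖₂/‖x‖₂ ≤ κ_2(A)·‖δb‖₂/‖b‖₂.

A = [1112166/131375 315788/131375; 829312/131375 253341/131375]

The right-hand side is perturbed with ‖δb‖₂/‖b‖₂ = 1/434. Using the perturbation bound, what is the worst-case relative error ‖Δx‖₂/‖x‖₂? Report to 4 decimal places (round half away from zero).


M = AᵀA = [76986864196/690375625 22452296328/690375625; 22452296328/690375625 6556148929/690375625]. tr(M)=133668821/1104601, det(M)=1464100/1104601
λ_max, λ_min = (133668821/1104601 ± √17860884722233641/1220143369201)/2 = 121, 12100/1104601
σ_max=√121=11, σ_min=√(12100/1104601)=(110/1051) → κ = 105.1000
worst-case relative error ≤ 105.1000 × 1/434 = 0.2422

0.2422


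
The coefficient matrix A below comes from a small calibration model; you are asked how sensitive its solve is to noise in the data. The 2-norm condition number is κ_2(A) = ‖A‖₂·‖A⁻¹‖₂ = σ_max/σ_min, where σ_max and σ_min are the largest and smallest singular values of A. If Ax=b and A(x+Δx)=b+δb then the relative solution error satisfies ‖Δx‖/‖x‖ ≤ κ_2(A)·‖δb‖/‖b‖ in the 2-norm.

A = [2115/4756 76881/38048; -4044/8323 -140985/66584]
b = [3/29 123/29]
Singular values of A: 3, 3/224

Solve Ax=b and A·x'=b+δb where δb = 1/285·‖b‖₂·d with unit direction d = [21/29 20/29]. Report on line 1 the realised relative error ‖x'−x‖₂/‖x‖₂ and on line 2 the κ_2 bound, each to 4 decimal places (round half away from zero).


0.0050
0.7860

largest singular value 3, smallest 3/224
κ_2(A) = 3 / (3/224) = 224.0000
perturbation bound = 224.0000·1/285 = 0.7860
solve Ax = b  →  x = [-218.7561 48.1951]
‖b‖₂ = 4.2426 and ‖x‖₂ = 224.0022
δb = ε·‖b‖·d = [0.0108 0.0103]; solving A·Δx = δb gives ‖Δx‖ = 1.1115
dividing the unrounded norms, ‖Δx‖/‖x‖ = 0.0050
realised/bound (from unrounded values) ≈ 0.0063


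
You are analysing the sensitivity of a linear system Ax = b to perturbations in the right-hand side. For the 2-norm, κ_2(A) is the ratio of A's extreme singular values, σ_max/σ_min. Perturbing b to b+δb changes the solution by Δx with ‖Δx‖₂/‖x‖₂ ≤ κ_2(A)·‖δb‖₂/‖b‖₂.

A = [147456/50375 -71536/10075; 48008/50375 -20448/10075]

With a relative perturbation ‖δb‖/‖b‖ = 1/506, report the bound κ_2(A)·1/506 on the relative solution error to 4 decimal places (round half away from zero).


AᵀA = [38476864/4060225 -18448128/812045; -18448128/812045 8856832/162409]; tr = 1537856/24025, det = 16384/24025
eigenvalues of AᵀA: λ = (tr ± √(tr²−4·det))/2 = 64, 256/24025
so κ_2 = √(64 / (256/24025)) = 77.5000
bound on ‖Δx‖/‖x‖: κ·ε = 77.5000·1/506 = 0.1532

0.1532


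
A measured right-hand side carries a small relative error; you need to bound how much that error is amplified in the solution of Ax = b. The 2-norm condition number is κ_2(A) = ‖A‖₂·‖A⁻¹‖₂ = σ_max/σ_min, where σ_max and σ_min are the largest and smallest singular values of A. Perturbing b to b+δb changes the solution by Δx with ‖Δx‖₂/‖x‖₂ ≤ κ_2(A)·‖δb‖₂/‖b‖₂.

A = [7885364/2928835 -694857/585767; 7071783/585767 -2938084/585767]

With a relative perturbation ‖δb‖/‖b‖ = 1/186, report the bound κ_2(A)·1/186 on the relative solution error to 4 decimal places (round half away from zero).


M = AᵀA = [780744696841/5102959225 -65060477568/1020591845; -65060477568/1020591845 5422465105/204118369]. tr(M)=5421930914/30195025, det(M)=20151121/30195025
char-poly roots: 4489/25 and 4489/1207801
κ_2(A) = √(λ_max/λ_min) = √((4489/25) / (4489/1207801)) = 219.8000
κ_2(A)·‖δb‖/‖b‖ = 1.1817

1.1817


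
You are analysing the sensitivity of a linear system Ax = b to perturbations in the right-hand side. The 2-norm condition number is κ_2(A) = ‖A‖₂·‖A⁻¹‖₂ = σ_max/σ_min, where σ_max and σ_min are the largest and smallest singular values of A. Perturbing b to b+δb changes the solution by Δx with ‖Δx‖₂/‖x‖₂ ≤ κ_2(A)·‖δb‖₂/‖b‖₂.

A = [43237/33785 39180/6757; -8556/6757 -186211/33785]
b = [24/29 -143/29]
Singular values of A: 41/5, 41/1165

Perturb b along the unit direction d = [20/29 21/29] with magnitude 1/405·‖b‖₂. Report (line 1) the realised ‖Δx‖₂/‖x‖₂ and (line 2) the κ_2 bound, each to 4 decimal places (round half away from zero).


0.0041
0.5753

σ_max = 41/5, σ_min = 41/1165
κ = σ_max/σ_min = (41/5)/(41/1165) = 233.0000
bound on ‖Δx‖/‖x‖: κ·ε = 233.0000·1/405 = 0.5753
solve Ax = b  →  x = [83.2719 -18.2362]
‖b‖₂ = 5.0000 and ‖x‖₂ = 85.2453
δb = ε·‖b‖·d = [0.0085 0.0089]; solving A·Δx = δb gives ‖Δx‖ = 0.3508
relative error = 0.0041
tightness: 0.0041 against a bound of 0.5753 (unrounded ratio ≈ 0.0072)


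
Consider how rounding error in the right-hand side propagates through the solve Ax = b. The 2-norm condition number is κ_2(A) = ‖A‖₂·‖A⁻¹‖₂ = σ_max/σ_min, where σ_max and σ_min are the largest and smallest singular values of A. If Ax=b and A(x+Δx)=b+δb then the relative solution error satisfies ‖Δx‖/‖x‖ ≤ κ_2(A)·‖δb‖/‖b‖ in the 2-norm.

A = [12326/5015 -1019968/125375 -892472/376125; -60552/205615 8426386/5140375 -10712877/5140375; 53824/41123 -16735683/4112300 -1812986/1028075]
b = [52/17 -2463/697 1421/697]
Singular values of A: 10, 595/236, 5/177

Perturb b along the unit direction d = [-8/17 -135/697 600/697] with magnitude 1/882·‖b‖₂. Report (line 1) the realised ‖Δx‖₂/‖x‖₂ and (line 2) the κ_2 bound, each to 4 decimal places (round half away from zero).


largest singular value 10, smallest 5/177
condition number: 10 ÷ (5/177) = 354.0000
perturbation bound = 354.0000·1/882 = 0.4014
solve Ax = b  →  x = [34.0960 8.8137 3.8102]
2-norm of b is 5.0990; of x, 35.4223
re-solving with b+δb shifts x by Δx of norm 0.2047
relative error = 0.0058
tightness: 0.0058 against a bound of 0.4014 (unrounded ratio ≈ 0.0144)

0.0058
0.4014


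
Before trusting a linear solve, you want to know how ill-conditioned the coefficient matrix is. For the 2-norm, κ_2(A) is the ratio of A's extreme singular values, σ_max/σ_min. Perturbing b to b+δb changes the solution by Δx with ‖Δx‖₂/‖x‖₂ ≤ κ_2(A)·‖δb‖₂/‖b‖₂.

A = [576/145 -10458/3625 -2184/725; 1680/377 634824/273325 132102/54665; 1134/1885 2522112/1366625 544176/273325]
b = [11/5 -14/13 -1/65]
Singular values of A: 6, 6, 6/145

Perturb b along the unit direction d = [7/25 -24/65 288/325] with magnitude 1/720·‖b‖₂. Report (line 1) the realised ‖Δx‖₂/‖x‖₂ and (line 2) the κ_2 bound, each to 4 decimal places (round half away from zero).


from the listed singular values, σ₁ = 6, σ_n = 6/145
κ = σ_max/σ_min = 6/(6/145) = 145.0000
perturbation bound = 145.0000·1/720 = 0.2014
solve Ax = b  →  x = [0.1092 -17.7457 16.4086]
‖b‖₂ = 2.4495 and ‖x‖₂ = 24.1695
δb = ε·‖b‖·d = [0.0010 -0.0013 0.0030]; solving A·Δx = δb gives ‖Δx‖ = 0.0822
realised ‖Δx‖/‖x‖ = 0.0034
realised/bound (from unrounded values) ≈ 0.0169

0.0034
0.2014


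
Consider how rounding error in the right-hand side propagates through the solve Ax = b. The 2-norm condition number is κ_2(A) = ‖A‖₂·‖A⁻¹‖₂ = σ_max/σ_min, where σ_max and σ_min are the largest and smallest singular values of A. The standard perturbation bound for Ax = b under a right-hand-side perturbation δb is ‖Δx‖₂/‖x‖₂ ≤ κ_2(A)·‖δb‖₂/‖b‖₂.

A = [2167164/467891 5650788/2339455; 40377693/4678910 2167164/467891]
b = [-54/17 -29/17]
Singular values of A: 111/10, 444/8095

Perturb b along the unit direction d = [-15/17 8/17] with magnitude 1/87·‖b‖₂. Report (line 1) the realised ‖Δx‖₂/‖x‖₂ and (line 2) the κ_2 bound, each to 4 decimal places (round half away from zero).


from the listed singular values, σ₁ = 111/10, σ_n = 444/8095
condition number: (111/10) ÷ (444/8095) = 202.3750
bound on ‖Δx‖/‖x‖: κ·ε = 202.3750·1/87 = 2.3261
solve Ax = b  →  x = [-17.3980 32.0469]
2-norm of b is 3.6056; of x, 36.4650
δb = ε·‖b‖·d = [-0.0366 0.0195]; solving A·Δx = δb gives ‖Δx‖ = 0.7556
relative error = 0.0207
so the bound overstates the realised error by a factor of ≈ 112.2605 (computed from the unrounded values)

0.0207
2.3261


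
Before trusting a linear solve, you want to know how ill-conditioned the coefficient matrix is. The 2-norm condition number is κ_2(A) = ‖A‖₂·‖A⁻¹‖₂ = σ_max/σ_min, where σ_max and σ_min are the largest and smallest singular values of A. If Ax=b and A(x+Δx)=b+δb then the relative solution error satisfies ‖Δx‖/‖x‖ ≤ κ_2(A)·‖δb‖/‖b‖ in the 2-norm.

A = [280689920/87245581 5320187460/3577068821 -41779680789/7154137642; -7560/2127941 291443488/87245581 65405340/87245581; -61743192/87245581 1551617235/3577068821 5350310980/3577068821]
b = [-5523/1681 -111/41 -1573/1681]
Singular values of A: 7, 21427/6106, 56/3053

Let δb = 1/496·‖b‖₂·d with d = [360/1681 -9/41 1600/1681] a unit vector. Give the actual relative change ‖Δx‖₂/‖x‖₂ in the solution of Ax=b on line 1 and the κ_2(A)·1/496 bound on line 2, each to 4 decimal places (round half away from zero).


0.0088
0.7694

σ_max = 7, σ_min = 56/3053
κ_2(A) = 7 / (56/3053) = 381.6250
κ_2(A)·‖δb‖/‖b‖ = 0.7694
solve Ax = b  →  x = [-48.3057 4.7146 -24.8485]
2-norm of b is 4.3589; of x, 54.5262
with δb = [0.0019 -0.0019 0.0084], A·Δx = δb → ‖Δx‖ = 0.4791
relative error = 0.0088
realised/bound (from unrounded values) ≈ 0.0114


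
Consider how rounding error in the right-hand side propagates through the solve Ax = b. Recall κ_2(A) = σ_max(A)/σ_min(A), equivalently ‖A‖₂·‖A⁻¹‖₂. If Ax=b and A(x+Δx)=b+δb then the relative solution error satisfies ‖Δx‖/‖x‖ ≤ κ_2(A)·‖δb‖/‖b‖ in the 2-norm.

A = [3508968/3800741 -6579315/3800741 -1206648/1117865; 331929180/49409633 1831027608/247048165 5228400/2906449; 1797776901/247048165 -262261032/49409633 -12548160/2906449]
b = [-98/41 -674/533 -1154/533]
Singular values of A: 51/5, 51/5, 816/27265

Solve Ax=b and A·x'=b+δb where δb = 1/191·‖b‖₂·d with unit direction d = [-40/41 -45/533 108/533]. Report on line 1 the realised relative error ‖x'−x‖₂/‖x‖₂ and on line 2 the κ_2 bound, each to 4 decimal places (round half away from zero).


from the listed singular values, σ₁ = 51/5, σ_n = 816/27265
κ_2(A) = (51/5) / (816/27265) = 340.8125
perturbation bound = 340.8125·1/191 = 1.7844
solve Ax = b  →  x = [14.5444 -27.6874 59.0564]
2-norm of b is 3.4641; of x, 66.8266
re-solving with b+δb shifts x by Δx of norm 0.6060
relative error = 0.0091
so the bound overstates the realised error by a factor of ≈ 196.7699 (computed from the unrounded values)

0.0091
1.7844


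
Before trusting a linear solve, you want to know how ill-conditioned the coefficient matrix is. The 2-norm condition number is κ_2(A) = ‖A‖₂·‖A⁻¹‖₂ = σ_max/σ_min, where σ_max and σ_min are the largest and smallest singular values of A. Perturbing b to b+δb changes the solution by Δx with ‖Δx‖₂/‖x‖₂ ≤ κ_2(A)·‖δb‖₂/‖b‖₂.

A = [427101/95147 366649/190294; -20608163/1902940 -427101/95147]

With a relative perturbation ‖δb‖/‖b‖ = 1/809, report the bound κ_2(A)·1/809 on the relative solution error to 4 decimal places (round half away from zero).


0.2784

M = AᵀA = [226519111477/1648238800 4719038949/82411940; 4719038949/82411940 393305665/16482388]. tr(M)=20449975229/126787600, det(M)=260144641/507150400
eigenvalues of AᵀA: λ = (tr ± √(tr²−4·det))/2 = 16129/100, 16129/5071504
so κ_2 = √((16129/100) / (16129/5071504)) = 225.2000
perturbation bound = 225.2000·1/809 = 0.2784


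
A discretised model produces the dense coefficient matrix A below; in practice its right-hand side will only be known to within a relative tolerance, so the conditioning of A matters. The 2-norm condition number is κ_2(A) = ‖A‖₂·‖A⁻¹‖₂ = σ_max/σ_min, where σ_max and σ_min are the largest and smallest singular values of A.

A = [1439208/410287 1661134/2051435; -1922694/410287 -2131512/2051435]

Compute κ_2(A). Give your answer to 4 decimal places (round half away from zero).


M = AᵀA = [5768071884900/168335422369 1297792535040/168335422369; 1297792535040/168335422369 292108382884/168335422369]. tr(M)=3605104264/100140049, det(M)=2250000/100140049
λ_max, λ_min = (3605104264/100140049 ± √12995875493869981696/10028029413722401)/2 = 36, 62500/100140049
σ_max=√36=6, σ_min=√(62500/100140049)=(250/10007) → κ = 240.1680

240.1680


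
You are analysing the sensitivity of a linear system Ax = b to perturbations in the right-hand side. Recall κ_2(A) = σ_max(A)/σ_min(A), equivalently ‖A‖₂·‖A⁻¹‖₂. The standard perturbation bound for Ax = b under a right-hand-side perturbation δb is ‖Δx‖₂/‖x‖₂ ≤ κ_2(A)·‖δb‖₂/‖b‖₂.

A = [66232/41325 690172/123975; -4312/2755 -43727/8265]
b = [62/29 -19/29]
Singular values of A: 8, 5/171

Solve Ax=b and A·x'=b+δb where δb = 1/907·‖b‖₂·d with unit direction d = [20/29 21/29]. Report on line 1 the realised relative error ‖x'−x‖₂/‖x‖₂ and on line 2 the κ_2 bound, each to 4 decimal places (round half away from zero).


0.0025
0.3017

from the listed singular values, σ₁ = 8, σ_n = 5/171
κ_2(A) = 8 / (5/171) = 273.6000
bound on ‖Δx‖/‖x‖: κ·ε = 273.6000·1/907 = 0.3017
solve Ax = b  →  x = [-32.7620 9.8160]
2-norm of b is 2.2361; of x, 34.2009
re-solving with b+δb shifts x by Δx of norm 0.0843
relative error = 0.0025
tightness: 0.0025 against a bound of 0.3017 (unrounded ratio ≈ 0.0082)


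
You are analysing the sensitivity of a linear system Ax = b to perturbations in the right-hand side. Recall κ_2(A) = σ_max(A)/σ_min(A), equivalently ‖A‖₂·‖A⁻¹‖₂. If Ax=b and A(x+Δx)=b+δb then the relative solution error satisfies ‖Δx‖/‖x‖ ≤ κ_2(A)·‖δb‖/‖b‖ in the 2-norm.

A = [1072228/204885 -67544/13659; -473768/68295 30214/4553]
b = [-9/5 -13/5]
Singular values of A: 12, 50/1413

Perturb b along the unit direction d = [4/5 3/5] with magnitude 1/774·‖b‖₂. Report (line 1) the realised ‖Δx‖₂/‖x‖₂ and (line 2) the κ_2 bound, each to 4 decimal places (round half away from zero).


0.0014
0.4381

from the listed singular values, σ₁ = 12, σ_n = 50/1413
κ_2(A) = 12 / (50/1413) = 339.1200
worst-case relative error ≤ 339.1200 × 1/774 = 0.4381
solve Ax = b  →  x = [-58.4086 -61.4499]
‖b‖₂ = 3.1623 and ‖x‖₂ = 84.7800
with δb = [0.0033 0.0025], A·Δx = δb → ‖Δx‖ = 0.1155
relative error = 0.0014
realised/bound (from unrounded values) ≈ 0.0031


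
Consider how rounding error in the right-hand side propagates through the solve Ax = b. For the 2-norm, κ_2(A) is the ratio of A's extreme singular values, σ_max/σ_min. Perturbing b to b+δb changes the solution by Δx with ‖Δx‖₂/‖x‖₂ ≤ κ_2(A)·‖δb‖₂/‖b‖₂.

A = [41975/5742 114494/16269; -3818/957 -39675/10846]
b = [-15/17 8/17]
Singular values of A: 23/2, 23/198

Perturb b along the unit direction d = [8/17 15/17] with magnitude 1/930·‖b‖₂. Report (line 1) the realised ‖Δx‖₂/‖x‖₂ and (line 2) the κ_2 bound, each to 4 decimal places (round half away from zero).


largest singular value 23/2, smallest 23/198
κ = σ_max/σ_min = (23/2)/(23/198) = 99.0000
κ_2(A)·‖δb‖/‖b‖ = 0.1065
solve Ax = b  →  x = [-0.0630 -0.0600]
2-norm of b is 1.0000; of x, 0.0870
with δb = [0.0005 0.0009], A·Δx = δb → ‖Δx‖ = 0.0093
realised ‖Δx‖/‖x‖ = 0.1065
tightness: 0.1065 against a bound of 0.1065; the bound is attained (ratio 1)

0.1065
0.1065


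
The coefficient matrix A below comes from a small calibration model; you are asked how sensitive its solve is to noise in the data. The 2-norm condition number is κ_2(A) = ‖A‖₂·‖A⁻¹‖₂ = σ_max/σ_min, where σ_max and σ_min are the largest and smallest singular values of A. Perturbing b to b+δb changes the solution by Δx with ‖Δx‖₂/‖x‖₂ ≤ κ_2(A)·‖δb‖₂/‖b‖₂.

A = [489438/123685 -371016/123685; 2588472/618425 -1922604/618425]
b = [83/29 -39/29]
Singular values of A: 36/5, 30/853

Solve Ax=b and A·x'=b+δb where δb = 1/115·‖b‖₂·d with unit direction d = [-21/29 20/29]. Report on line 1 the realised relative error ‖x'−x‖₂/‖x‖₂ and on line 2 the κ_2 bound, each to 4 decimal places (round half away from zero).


0.0092
1.7802

from the listed singular values, σ₁ = 36/5, σ_n = 30/853
condition number: (36/5) ÷ (30/853) = 204.7200
perturbation bound = 204.7200·1/115 = 1.7802
solve Ax = b  →  x = [-51.0689 -68.3233]
‖b‖₂ = 3.1623 and ‖x‖₂ = 85.3001
Δx = A⁻¹·δb where δb = 1/115·3.1623·d; ‖Δx‖ = 0.7819
dividing the unrounded norms, ‖Δx‖/‖x‖ = 0.0092
so the bound overstates the realised error by a factor of ≈ 194.2147 (computed from the unrounded values)


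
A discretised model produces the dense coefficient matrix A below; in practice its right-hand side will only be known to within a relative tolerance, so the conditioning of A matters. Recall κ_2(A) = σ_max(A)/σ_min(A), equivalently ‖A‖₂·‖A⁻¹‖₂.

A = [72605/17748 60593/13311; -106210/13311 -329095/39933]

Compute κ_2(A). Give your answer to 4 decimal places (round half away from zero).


form AᵀA = [27196325/338256 21406385/253692; 21406385/253692 16865186/190269] with trace 17745169/104976 and determinant 714025/104976
λ_max, λ_min = (17745169/104976 ± √314591200884961/11019960576)/2 = 169, 4225/104976
κ_2(A) = √(λ_max/λ_min) = √(169 / (4225/104976)) = 64.8000

64.8000


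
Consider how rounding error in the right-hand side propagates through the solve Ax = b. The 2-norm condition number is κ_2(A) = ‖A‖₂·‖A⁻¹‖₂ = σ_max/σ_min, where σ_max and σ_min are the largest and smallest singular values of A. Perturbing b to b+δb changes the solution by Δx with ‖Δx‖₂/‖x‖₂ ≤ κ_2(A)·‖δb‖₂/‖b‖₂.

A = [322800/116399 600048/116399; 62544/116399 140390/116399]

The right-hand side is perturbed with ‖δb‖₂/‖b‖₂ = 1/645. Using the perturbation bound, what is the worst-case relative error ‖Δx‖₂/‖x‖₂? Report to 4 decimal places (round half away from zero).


form AᵀA = [3783168/474113 7085280/474113; 7085280/474113 13289252/474113] with trace 1004260/27889 and determinant 9216/27889
eigenvalues of AᵀA: λ = (tr ± √(tr²−4·det))/2 = 36, 256/27889
so κ_2 = √(36 / (256/27889)) = 62.6250
κ_2(A)·‖δb‖/‖b‖ = 0.0971

0.0971


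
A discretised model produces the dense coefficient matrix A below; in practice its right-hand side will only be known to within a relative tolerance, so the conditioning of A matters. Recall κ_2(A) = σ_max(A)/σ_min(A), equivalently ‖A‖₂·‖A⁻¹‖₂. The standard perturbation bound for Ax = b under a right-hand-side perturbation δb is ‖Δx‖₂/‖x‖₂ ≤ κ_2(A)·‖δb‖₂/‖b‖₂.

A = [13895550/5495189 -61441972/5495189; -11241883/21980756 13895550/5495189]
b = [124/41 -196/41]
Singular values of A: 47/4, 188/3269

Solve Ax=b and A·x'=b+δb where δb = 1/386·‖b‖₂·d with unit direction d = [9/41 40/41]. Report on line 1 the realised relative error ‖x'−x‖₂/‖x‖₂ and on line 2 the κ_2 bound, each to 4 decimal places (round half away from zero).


from the listed singular values, σ₁ = 47/4, σ_n = 188/3269
condition number: (47/4) ÷ (188/3269) = 204.3125
bound on ‖Δx‖/‖x‖: κ·ε = 204.3125·1/386 = 0.5293
solve Ax = b  →  x = [-67.7820 -15.5999]
‖b‖₂ = 5.6569 and ‖x‖₂ = 69.5540
Δx = A⁻¹·δb where δb = 1/386·5.6569·d; ‖Δx‖ = 0.2548
realised ‖Δx‖/‖x‖ = 0.0037
realised/bound (from unrounded values) ≈ 0.0069

0.0037
0.5293


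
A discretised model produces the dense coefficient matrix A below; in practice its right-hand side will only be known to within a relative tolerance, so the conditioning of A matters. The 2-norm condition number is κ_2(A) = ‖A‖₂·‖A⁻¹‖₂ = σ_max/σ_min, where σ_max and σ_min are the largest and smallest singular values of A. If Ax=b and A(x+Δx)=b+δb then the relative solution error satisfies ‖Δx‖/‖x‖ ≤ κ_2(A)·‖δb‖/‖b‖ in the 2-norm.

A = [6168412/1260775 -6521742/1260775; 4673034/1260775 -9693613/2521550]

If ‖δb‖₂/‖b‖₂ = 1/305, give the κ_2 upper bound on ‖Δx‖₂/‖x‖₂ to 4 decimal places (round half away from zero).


AᵀA = [2395462134676/63582144025 -503024665437/12716428805; -503024665437/12716428805 10563944314081/254328576100]; tr = 4790913877/60482420, det = 250968964/1890075625
λ_max, λ_min = (4790913877/60482420 ± √573772820947858917009/91453078226410000)/2 = 7921/100, 126736/75603025
κ = σ_max/σ_min = (89/10)/(356/8695) = 217.3750
perturbation bound = 217.3750·1/305 = 0.7127

0.7127


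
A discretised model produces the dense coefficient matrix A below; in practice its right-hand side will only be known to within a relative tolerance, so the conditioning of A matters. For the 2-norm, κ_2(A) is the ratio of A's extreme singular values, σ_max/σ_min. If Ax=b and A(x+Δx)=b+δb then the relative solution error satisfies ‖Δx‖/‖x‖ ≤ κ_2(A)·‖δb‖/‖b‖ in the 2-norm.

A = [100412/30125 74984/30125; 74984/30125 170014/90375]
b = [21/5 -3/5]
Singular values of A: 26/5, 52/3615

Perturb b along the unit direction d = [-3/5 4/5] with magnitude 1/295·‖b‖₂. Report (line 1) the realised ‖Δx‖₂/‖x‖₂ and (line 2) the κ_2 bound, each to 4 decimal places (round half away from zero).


0.0048
1.2254

from the listed singular values, σ₁ = 26/5, σ_n = 52/3615
κ = σ_max/σ_min = (26/5)/(52/3615) = 361.5000
bound on ‖Δx‖/‖x‖: κ·ε = 361.5000·1/295 = 1.2254
solve Ax = b  →  x = [125.5962 -166.5000]
2-norm of b is 4.2426; of x, 208.5585
δb = ε·‖b‖·d = [-0.0086 0.0115]; solving A·Δx = δb gives ‖Δx‖ = 0.9998
realised ‖Δx‖/‖x‖ = 0.0048
realised/bound (from unrounded values) ≈ 0.0039


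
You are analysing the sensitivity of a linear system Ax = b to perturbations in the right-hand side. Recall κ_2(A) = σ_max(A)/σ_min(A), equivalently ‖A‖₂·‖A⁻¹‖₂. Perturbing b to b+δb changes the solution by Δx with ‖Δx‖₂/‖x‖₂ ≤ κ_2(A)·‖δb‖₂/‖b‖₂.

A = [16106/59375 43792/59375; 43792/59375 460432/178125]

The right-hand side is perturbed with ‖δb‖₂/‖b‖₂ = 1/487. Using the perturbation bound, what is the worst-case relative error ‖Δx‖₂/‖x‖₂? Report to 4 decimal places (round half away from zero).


0.1024

form AᵀA = [3483428/5640625 35646688/16921875; 35646688/16921875 366811648/50765625] with trace 127412/16245 and determinant 50176/2030625
solving λ² − 127412/16245·λ + 50176/2030625 = 0 gives λ = 196/25, 256/81225
so κ_2 = √((196/25) / (256/81225)) = 49.8750
bound on ‖Δx‖/‖x‖: κ·ε = 49.8750·1/487 = 0.1024


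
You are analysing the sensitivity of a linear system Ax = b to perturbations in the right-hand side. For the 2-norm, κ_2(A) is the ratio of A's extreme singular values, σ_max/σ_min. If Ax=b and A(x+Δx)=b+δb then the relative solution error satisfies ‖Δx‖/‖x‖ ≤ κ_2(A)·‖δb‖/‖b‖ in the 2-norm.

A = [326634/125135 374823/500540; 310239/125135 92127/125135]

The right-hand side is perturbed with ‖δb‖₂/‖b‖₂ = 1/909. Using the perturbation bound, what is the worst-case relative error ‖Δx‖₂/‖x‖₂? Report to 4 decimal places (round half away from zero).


0.2373

M = AᵀA = [241305597/18619225 140758317/37238450; 140758317/37238450 328526073/297907600]. tr(M)=167576625/11916304, det(M)=50625/11916304
eigenvalues of AᵀA: λ = (tr ± √(tr²−4·det))/2 = 225/16, 225/744769
σ_max=√(225/16)=(15/4), σ_min=√(225/744769)=(15/863) → κ = 215.7500
perturbation bound = 215.7500·1/909 = 0.2373


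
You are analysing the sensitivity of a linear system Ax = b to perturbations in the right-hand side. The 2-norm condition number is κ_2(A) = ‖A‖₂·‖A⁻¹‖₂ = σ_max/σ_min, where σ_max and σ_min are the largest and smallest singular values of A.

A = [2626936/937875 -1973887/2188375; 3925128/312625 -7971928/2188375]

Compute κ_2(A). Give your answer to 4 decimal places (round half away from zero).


AᵀA = [86591588992/523265625 -58927893064/1220953125; -58927893064/1220953125 40123656113/2848890625]; tr = 294662449/1640961, det = 1289671744/1025600625
char-poly roots: 4489/25 and 287296/41024025
so κ_2 = √((4489/25) / (287296/41024025)) = 160.1250

160.1250


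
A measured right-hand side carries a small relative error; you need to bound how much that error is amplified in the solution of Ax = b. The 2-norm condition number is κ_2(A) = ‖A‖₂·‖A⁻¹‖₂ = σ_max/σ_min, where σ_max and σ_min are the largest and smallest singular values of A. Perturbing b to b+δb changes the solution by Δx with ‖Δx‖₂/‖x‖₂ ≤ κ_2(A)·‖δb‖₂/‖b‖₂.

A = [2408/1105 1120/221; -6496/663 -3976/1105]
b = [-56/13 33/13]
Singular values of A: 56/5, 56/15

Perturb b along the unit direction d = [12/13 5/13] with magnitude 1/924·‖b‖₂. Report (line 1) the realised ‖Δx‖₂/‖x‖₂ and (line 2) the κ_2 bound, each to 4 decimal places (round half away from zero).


0.0016
0.0032

largest singular value 56/5, smallest 56/15
condition number: (56/5) ÷ (56/15) = 3.0000
bound on ‖Δx‖/‖x‖: κ·ε = 3.0000·1/924 = 0.0032
solve Ax = b  →  x = [0.0630 -0.8771]
2-norm of b is 5.0000; of x, 0.8794
δb = ε·‖b‖·d = [0.0050 0.0021]; solving A·Δx = δb gives ‖Δx‖ = 0.0014
dividing the unrounded norms, ‖Δx‖/‖x‖ = 0.0016
tightness: 0.0016 against a bound of 0.0032 (unrounded ratio ≈ 0.5077)


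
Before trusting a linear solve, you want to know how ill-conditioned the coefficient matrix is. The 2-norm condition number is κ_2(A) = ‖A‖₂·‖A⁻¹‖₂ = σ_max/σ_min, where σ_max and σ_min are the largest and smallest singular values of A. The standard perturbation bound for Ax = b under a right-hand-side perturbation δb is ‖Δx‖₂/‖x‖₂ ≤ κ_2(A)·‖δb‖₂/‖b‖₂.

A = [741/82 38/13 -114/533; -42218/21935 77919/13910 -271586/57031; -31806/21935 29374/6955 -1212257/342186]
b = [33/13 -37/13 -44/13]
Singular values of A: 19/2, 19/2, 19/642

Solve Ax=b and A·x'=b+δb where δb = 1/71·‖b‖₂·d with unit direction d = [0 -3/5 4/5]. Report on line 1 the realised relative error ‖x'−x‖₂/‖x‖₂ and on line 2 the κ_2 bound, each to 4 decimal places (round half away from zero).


0.0718
4.5211

σ_max = 19/2, σ_min = 19/642
condition number: (19/2) ÷ (19/642) = 321.0000
bound on ‖Δx‖/‖x‖: κ·ε = 321.0000·1/71 = 4.5211
solve Ax = b  →  x = [6.3030 -20.5263 -26.0950]
‖b‖₂ = 5.0990 and ‖x‖₂ = 33.7936
with δb = [0.0000 -0.0431 0.0575], A·Δx = δb → ‖Δx‖ = 2.4267
realised ‖Δx‖/‖x‖ = 0.0718
so the bound overstates the realised error by a factor of ≈ 62.9609 (computed from the unrounded values)


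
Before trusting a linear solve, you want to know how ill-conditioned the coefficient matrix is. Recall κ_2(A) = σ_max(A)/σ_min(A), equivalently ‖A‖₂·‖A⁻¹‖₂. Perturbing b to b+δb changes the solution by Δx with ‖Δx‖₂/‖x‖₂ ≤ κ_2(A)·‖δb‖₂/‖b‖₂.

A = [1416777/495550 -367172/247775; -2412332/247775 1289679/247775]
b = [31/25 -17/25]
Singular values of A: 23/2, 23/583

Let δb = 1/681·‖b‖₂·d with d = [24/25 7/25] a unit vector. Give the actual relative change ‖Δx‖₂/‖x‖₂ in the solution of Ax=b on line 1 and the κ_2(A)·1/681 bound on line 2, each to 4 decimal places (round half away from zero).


σ_max = 23/2, σ_min = 23/583
condition number: (23/2) ÷ (23/583) = 291.5000
bound on ‖Δx‖/‖x‖: κ·ε = 291.5000·1/681 = 0.4280
solve Ax = b  →  x = [12.0051 22.3248]
2-norm of b is 1.4142; of x, 25.3480
Δx = A⁻¹·δb where δb = 1/681·1.4142·d; ‖Δx‖ = 0.0526
relative error = 0.0021
tightness: 0.0021 against a bound of 0.4280 (unrounded ratio ≈ 0.0049)

0.0021
0.4280


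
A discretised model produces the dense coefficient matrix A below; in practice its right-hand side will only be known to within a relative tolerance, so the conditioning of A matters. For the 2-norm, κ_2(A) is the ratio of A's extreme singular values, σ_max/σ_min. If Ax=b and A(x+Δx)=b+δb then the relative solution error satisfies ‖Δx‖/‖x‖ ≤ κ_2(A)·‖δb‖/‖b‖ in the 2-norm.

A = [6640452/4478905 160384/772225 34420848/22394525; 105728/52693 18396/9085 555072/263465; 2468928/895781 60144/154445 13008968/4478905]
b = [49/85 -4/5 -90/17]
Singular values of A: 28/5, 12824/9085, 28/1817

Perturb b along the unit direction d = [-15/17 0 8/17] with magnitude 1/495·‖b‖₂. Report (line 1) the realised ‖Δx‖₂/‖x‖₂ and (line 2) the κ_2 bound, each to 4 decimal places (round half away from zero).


0.0036
0.7341

from the listed singular values, σ₁ = 28/5, σ_n = 28/1817
condition number: (28/5) ÷ (28/1817) = 363.4000
bound on ‖Δx‖/‖x‖: κ·ε = 363.4000·1/495 = 0.7341
solve Ax = b  →  x = [140.2276 1.1602 -135.0449]
‖b‖₂ = 5.3852 and ‖x‖₂ = 194.6850
with δb = [-0.0096 0.0000 0.0051], A·Δx = δb → ‖Δx‖ = 0.7060
realised ‖Δx‖/‖x‖ = 0.0036
tightness: 0.0036 against a bound of 0.7341 (unrounded ratio ≈ 0.0049)
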